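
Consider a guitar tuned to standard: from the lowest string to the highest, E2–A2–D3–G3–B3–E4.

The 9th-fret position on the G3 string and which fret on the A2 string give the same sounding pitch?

19

Fret 9 on G3 is MIDI 55 + 9 = 64 (E4). On the A2 string (open MIDI 45), that pitch is 64 − 45 = fret 19.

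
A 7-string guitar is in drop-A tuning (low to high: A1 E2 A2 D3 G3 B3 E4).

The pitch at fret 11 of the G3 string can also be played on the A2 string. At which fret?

Fret 11 on G3 is MIDI 55 + 11 = 66 (F♯4). On the A2 string (open MIDI 45), that pitch is 66 − 45 = fret 21.

21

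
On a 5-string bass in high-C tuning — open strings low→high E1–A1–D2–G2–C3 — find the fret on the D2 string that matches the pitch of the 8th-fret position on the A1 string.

Fret 8 on A1 is MIDI 33 + 8 = 41 (F2). On the D2 string (open MIDI 38), that pitch is 41 − 38 = fret 3.

3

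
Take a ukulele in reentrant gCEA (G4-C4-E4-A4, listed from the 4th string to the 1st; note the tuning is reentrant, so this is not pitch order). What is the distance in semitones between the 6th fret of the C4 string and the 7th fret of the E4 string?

5 semitones

C4 at fret 6 → F♯4 (MIDI 66); E4 at fret 7 → B4 (MIDI 71).
66 − 71 = -5, so the two pitches are 5 semitones apart, with B4 the higher.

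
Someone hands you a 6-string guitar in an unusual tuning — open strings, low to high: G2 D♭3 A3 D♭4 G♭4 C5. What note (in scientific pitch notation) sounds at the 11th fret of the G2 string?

G2 is MIDI 43. Adding 11 gives 54, which is G♭3.
(Equivalently spelled F♯3.)

G♭3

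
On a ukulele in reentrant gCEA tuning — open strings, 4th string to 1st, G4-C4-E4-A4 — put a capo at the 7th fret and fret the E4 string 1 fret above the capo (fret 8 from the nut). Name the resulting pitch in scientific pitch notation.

The capo raises the open E4 by 7 semitones to B4; fretting 1 more gives E4 + 7 + 1 = E4 + 8 semitones = C5.

C5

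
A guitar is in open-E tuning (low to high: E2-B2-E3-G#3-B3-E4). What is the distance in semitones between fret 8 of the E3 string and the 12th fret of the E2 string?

E3 at fret 8 → C4 (MIDI 60); E2 at fret 12 → E3 (MIDI 52).
60 − 52 = 8, so the two pitches are 8 semitones apart, with C4 the higher.

8 semitones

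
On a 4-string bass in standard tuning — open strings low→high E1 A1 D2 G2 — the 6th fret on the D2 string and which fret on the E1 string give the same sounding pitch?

D2 at fret 6 is D2 + 6 semitones = G#2.
The open E1 string is 10 semitones below the open D2, so the same pitch on the E1 string lies at fret 6 + 10 = 16.

16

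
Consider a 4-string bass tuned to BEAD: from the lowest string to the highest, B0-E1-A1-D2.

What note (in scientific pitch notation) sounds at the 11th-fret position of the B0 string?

The open B0 string plus 11 semitones: B–C–C#–D–…–G#–A–A#.
The walk passes from B into C once, so the octave number goes from 0 to 1.
(Equivalently spelled Bb1.)

A#1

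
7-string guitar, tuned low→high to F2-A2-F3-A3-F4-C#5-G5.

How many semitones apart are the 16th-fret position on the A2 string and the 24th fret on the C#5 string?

A2 at fret 16 → C#4 (MIDI 61); C#5 at fret 24 → C#7 (MIDI 97).
61 − 97 = -36, so the two pitches are 36 semitones apart, with C#7 the higher.

36 semitones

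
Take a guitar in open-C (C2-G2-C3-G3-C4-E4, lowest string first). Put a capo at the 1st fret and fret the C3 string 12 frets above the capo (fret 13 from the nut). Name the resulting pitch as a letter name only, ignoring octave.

C#

The capo raises the open C3 by 1 semitone to C#3; fretting 12 more gives C3 + 1 + 12 = C3 + 13 semitones, landing on C#.
(Also written Db.)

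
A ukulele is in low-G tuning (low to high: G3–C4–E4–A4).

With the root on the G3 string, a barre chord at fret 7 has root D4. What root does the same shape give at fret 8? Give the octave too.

Moving from fret 7 to fret 8 shifts the root by 1 semitone.
D4 up 1 semitone is D#4.

D#4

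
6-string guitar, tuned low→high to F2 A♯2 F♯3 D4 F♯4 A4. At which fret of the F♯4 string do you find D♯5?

9

D♯5 is 9 semitones above the open F♯4 (F#–G–G#–A–A#–B–C–C#–D–D#), so it sits at fret 9.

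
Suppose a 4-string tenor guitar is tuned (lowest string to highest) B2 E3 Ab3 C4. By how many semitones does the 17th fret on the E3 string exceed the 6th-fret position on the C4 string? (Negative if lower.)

E3 at fret 17 → A4 (MIDI 69); C4 at fret 6 → Gb4 (MIDI 66).
69 − 66 = 3, so the two pitches are 3 semitones apart.

3 semitones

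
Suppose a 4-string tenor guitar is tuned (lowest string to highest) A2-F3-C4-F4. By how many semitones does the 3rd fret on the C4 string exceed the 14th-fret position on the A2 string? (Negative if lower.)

4 semitones

C4 at fret 3 → Eb4 (MIDI 63); A2 at fret 14 → B3 (MIDI 59).
63 − 59 = 4, so the two pitches are 4 semitones apart.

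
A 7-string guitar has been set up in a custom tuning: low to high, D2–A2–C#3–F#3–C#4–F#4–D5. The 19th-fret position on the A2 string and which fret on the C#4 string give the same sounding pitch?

A2 at fret 19 is A2 + 19 semitones = E4.
The open C#4 string is 16 semitones above the open A2, so the same pitch on the C#4 string lies at fret 19 − 16 = 3.

3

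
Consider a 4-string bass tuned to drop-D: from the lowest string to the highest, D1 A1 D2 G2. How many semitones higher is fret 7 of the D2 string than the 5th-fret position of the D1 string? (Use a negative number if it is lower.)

D2 at fret 7 → A2 (MIDI 45); D1 at fret 5 → G1 (MIDI 31).
45 − 31 = 14, so the two pitches are 14 semitones apart.

14 semitones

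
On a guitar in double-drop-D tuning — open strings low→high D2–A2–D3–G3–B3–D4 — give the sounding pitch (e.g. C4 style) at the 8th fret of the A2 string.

The open A2 string plus 8 semitones: A–A#–B–C–C#–D–D#–E–F.
The walk passes from B into C once, so the octave number goes from 2 to 3.

F3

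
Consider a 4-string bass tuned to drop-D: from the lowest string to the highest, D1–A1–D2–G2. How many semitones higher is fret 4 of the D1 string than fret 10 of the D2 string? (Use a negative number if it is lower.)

D1 at fret 4 → F#1 (MIDI 30); D2 at fret 10 → C3 (MIDI 48).
30 − 48 = -18, so the two pitches are 18 semitones apart.

-18 semitones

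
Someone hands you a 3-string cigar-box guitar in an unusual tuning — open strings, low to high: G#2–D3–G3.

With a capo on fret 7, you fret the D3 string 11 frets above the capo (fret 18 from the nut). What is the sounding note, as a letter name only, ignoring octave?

The capo raises the open D3 by 7 semitones to A3; fretting 11 more gives D3 + 7 + 11 = D3 + 18 semitones, landing on G#.
(Also written Ab.)

G#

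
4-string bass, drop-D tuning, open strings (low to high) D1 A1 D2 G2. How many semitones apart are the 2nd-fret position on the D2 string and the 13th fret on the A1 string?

6 semitones

D2 at fret 2 → E2 (MIDI 40); A1 at fret 13 → A#2 (MIDI 46).
40 − 46 = -6, so the two pitches are 6 semitones apart, with A#2 the higher.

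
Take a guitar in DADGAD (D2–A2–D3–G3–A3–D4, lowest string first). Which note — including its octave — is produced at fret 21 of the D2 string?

Each fret is one semitone, so D2 + 21 = B3.

B3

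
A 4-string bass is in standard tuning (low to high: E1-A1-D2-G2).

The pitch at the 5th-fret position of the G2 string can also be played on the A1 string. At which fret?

15

Fret 5 on G2 is MIDI 43 + 5 = 48 (C3). On the A1 string (open MIDI 33), that pitch is 48 − 33 = fret 15.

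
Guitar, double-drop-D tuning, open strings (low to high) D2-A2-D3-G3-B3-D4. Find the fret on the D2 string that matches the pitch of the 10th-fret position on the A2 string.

17

A2 at fret 10 is A2 + 10 semitones = G3.
The open D2 string is 7 semitones below the open A2, so the same pitch on the D2 string lies at fret 10 + 7 = 17.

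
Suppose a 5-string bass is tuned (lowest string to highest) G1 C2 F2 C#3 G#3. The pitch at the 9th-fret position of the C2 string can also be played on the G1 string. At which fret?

14

Fret 9 on C2 is MIDI 36 + 9 = 45 (A2). On the G1 string (open MIDI 31), that pitch is 45 − 31 = fret 14.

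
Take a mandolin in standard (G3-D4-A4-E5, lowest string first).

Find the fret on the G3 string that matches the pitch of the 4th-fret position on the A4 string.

18

A4 at fret 4 is A4 + 4 semitones = C♯5.
The open G3 string is 14 semitones below the open A4, so the same pitch on the G3 string lies at fret 4 + 14 = 18.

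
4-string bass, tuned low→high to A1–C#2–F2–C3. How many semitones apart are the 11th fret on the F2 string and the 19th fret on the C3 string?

F2 at fret 11 → E3 (MIDI 52); C3 at fret 19 → G4 (MIDI 67).
52 − 67 = -15, so the two pitches are 15 semitones apart, with G4 the higher.

15 semitones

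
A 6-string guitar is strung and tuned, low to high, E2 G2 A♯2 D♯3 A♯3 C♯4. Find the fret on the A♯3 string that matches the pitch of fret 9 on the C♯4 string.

12

Fret 9 on C♯4 is MIDI 61 + 9 = 70 (A♯4). On the A♯3 string (open MIDI 58), that pitch is 70 − 58 = fret 12.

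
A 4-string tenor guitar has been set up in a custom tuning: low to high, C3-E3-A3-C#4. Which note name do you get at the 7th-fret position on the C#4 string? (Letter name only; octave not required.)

G#

The open C#4 string plus 7 semitones: C#–D–D#–E–F–F#–G–G#.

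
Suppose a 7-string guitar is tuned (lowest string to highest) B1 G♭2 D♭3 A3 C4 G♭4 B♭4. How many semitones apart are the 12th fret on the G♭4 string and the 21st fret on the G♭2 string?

15 semitones

G♭4 at fret 12 → G♭5 (MIDI 78); G♭2 at fret 21 → E♭4 (MIDI 63).
78 − 63 = 15, so the two pitches are 15 semitones apart, with G♭5 the higher.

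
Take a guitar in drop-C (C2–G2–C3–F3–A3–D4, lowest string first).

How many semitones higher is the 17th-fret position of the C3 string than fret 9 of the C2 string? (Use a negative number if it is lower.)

20 semitones

C3 at fret 17 → F4 (MIDI 65); C2 at fret 9 → A2 (MIDI 45).
65 − 45 = 20, so the two pitches are 20 semitones apart.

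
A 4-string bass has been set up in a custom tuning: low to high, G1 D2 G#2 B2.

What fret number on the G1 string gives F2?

10

F2 is 10 semitones above the open G1 (G–G#–A–A#–…–D#–E–F), so it sits at fret 10.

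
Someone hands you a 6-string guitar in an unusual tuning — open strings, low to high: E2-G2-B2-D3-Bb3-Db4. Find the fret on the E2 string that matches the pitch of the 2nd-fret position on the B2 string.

9

B2 at fret 2 is B2 + 2 semitones = Db3.
The open E2 string is 7 semitones below the open B2, so the same pitch on the E2 string lies at fret 2 + 7 = 9.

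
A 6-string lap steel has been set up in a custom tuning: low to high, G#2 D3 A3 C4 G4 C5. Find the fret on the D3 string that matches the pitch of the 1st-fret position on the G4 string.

18

G4 at fret 1 is G4 + 1 semitone = G#4.
The open D3 string is 17 semitones below the open G4, so the same pitch on the D3 string lies at fret 1 + 17 = 18.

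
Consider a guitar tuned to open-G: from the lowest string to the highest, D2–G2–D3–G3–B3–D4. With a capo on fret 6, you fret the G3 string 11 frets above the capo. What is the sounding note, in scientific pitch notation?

The capo raises the open G3 by 6 semitones to C#4; fretting 11 more gives G3 + 6 + 11 = G3 + 17 semitones = C5.

C5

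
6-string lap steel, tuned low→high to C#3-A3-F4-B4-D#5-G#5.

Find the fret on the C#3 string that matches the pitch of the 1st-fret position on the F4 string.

Fret 1 on F4 is MIDI 65 + 1 = 66 (F#4). On the C#3 string (open MIDI 49), that pitch is 66 − 49 = fret 17.

17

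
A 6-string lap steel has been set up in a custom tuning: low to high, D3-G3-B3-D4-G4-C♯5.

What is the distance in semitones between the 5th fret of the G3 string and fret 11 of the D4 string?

13 semitones

G3 at fret 5 → C4 (MIDI 60); D4 at fret 11 → C♯5 (MIDI 73).
60 − 73 = -13, so the two pitches are 13 semitones apart, with C♯5 the higher.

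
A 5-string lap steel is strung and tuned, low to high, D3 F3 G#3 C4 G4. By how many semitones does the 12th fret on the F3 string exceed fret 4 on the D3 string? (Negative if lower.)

F3 at fret 12 → F4 (MIDI 65); D3 at fret 4 → F#3 (MIDI 54).
65 − 54 = 11, so the two pitches are 11 semitones apart.

11 semitones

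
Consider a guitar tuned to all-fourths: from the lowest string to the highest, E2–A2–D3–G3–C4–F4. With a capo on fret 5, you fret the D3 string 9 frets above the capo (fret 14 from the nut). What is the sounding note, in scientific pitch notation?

E4

The capo raises the open D3 by 5 semitones to G3; fretting 9 more gives D3 + 5 + 9 = D3 + 14 semitones = E4.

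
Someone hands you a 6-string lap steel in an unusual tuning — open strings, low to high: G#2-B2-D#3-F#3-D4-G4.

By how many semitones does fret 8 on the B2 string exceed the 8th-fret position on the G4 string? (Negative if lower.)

-20 semitones

B2 at fret 8 → G3 (MIDI 55); G4 at fret 8 → D#5 (MIDI 75).
55 − 75 = -20, so the two pitches are 20 semitones apart.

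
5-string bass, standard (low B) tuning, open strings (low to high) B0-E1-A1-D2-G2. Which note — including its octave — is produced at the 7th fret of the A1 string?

E2

The open A1 string plus 7 semitones: A–A#–B–C–C#–D–D#–E.
The walk passes from B into C once, so the octave number goes from 1 to 2.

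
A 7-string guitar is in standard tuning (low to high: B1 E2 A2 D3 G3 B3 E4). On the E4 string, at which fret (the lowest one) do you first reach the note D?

From E4, count semitones up the chromatic scale until reaching D: E–F–F#–G–…–C–C#–D — 10 steps.

10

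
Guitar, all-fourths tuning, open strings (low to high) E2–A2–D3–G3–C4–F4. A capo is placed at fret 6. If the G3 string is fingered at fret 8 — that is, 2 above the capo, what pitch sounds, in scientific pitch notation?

The capo raises the open G3 by 6 semitones to C#4; fretting 2 more gives G3 + 6 + 2 = G3 + 8 semitones = D#4.
(Also written Eb.)

D#4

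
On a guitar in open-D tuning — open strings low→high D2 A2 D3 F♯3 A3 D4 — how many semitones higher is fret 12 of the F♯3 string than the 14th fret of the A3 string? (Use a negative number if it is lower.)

-5 semitones

F♯3 at fret 12 → F♯4 (MIDI 66); A3 at fret 14 → B4 (MIDI 71).
66 − 71 = -5, so the two pitches are 5 semitones apart.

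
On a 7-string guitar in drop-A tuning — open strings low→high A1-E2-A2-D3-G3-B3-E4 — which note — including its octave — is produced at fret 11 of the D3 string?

C#4

The open D3 string plus 11 semitones: D–D#–E–F–…–B–C–C#.
The walk passes from B into C once, so the octave number goes from 3 to 4.
(Equivalently spelled Db4.)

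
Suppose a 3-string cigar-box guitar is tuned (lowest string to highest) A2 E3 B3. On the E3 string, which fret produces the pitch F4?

F4 is 13 semitones above the open E3 (E–F–F#–G–…–D#–E–F), so it sits at fret 13.

13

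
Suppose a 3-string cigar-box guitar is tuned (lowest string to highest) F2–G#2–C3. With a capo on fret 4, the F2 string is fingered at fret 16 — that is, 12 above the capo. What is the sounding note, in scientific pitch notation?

The capo raises the open F2 by 4 semitones to A2; fretting 12 more gives F2 + 4 + 12 = F2 + 16 semitones = A3.

A3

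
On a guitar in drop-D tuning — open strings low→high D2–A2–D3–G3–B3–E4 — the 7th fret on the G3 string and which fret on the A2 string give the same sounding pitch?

Fret 7 on G3 is MIDI 55 + 7 = 62 (D4). On the A2 string (open MIDI 45), that pitch is 62 − 45 = fret 17.

17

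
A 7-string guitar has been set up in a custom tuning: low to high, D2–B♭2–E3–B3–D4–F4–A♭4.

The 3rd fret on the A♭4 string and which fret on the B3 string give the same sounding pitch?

12

A♭4 at fret 3 is A♭4 + 3 semitones = B4.
The open B3 string is 9 semitones below the open A♭4, so the same pitch on the B3 string lies at fret 3 + 9 = 12.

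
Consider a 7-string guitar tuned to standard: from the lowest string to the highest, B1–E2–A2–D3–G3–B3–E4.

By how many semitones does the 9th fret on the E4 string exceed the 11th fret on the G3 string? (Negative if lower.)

E4 at fret 9 → C#5 (MIDI 73); G3 at fret 11 → F#4 (MIDI 66).
73 − 66 = 7, so the two pitches are 7 semitones apart.

7 semitones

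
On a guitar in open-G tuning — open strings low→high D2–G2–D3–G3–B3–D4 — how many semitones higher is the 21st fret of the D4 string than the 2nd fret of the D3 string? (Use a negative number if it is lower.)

D4 at fret 21 → B5 (MIDI 83); D3 at fret 2 → E3 (MIDI 52).
83 − 52 = 31, so the two pitches are 31 semitones apart.

31 semitones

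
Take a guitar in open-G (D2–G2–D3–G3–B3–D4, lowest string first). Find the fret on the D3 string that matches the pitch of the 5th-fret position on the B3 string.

14

B3 at fret 5 is B3 + 5 semitones = E4.
The open D3 string is 9 semitones below the open B3, so the same pitch on the D3 string lies at fret 5 + 9 = 14.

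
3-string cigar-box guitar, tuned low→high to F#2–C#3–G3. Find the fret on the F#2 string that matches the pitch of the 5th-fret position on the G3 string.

G3 at fret 5 is G3 + 5 semitones = C4.
The open F#2 string is 13 semitones below the open G3, so the same pitch on the F#2 string lies at fret 5 + 13 = 18.

18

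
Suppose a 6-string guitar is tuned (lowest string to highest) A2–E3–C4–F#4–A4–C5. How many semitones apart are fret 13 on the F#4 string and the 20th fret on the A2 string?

14 semitones

F#4 at fret 13 → G5 (MIDI 79); A2 at fret 20 → F4 (MIDI 65).
79 − 65 = 14, so the two pitches are 14 semitones apart, with G5 the higher.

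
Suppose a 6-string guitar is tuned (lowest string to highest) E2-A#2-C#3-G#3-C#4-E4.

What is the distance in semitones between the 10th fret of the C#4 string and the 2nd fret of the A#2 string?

23 semitones

C#4 at fret 10 → B4 (MIDI 71); A#2 at fret 2 → C3 (MIDI 48).
71 − 48 = 23, so the two pitches are 23 semitones apart, with B4 the higher.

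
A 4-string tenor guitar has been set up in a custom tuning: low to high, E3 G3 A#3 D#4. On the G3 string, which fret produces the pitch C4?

5

C4 is 5 semitones above the open G3 (G–G#–A–A#–B–C), so it sits at fret 5.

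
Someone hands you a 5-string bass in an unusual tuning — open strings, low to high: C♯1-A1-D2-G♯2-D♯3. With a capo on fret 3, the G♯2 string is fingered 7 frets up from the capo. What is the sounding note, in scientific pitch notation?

The capo raises the open G♯2 by 3 semitones to B2; fretting 7 more gives G♯2 + 3 + 7 = G♯2 + 10 semitones = F♯3.
(Also written G♭.)

F♯3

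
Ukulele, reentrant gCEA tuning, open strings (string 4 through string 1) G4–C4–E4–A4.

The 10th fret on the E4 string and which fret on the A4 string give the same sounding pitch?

E4 at fret 10 is E4 + 10 semitones = D5.
The open A4 string is 5 semitones above the open E4, so the same pitch on the A4 string lies at fret 10 − 5 = 5.

5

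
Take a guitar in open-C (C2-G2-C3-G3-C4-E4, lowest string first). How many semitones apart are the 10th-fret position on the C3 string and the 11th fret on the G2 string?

4 semitones

C3 at fret 10 → A#3 (MIDI 58); G2 at fret 11 → F#3 (MIDI 54).
58 − 54 = 4, so the two pitches are 4 semitones apart, with A#3 the higher.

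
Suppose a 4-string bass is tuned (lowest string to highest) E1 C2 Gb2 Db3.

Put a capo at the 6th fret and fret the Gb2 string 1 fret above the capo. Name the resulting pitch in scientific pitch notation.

Db3

The capo raises the open Gb2 by 6 semitones to C3; fretting 1 more gives Gb2 + 6 + 1 = Gb2 + 7 semitones = Db3.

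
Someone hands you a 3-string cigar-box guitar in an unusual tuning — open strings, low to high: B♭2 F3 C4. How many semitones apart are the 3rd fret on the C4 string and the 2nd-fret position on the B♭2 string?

C4 at fret 3 → E♭4 (MIDI 63); B♭2 at fret 2 → C3 (MIDI 48).
63 − 48 = 15, so the two pitches are 15 semitones apart, with E♭4 the higher.

15 semitones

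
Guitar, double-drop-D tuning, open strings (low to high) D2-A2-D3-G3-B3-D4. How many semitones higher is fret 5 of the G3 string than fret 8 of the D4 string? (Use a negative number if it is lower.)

-10 semitones

G3 at fret 5 → C4 (MIDI 60); D4 at fret 8 → A#4 (MIDI 70).
60 − 70 = -10, so the two pitches are 10 semitones apart.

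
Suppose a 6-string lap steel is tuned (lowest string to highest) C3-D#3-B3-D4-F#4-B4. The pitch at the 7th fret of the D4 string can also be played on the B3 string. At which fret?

10

Fret 7 on D4 is MIDI 62 + 7 = 69 (A4). On the B3 string (open MIDI 59), that pitch is 69 − 59 = fret 10.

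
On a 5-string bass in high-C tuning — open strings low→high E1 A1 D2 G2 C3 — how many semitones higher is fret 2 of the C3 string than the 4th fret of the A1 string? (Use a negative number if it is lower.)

C3 at fret 2 → D3 (MIDI 50); A1 at fret 4 → C♯2 (MIDI 37).
50 − 37 = 13, so the two pitches are 13 semitones apart.

13 semitones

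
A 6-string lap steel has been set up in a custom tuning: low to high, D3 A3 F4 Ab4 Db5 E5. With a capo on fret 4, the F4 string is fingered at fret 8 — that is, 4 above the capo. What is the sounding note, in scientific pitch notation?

Db5

The capo raises the open F4 by 4 semitones to A4; fretting 4 more gives F4 + 4 + 4 = F4 + 8 semitones = Db5.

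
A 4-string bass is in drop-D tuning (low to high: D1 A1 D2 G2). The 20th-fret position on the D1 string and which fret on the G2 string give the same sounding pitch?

3

Fret 20 on D1 is MIDI 26 + 20 = 46 (A♯2). On the G2 string (open MIDI 43), that pitch is 46 − 43 = fret 3.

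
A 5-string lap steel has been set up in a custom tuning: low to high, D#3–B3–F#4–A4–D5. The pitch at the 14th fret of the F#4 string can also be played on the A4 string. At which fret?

Fret 14 on F#4 is MIDI 66 + 14 = 80 (G#5). On the A4 string (open MIDI 69), that pitch is 80 − 69 = fret 11.

11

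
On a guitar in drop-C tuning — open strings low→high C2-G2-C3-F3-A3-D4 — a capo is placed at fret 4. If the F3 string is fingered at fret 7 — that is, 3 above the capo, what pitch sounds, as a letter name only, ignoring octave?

C

The capo raises the open F3 by 4 semitones to A3; fretting 3 more gives F3 + 4 + 3 = F3 + 7 semitones, landing on C.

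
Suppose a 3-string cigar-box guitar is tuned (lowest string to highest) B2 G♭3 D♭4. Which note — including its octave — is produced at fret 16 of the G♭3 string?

B♭4

The open G♭3 string plus 16 semitones: Gb–G–Ab–A–…–Ab–A–Bb.
The walk passes from B into C once, so the octave number goes from 3 to 4.
(Equivalently spelled A♯4.)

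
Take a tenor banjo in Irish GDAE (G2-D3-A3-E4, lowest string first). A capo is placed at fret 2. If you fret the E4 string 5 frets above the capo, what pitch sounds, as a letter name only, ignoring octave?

B

The capo raises the open E4 by 2 semitones to F#4; fretting 5 more gives E4 + 2 + 5 = E4 + 7 semitones, landing on B.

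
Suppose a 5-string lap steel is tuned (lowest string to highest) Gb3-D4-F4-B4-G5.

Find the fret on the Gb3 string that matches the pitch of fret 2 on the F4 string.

Fret 2 on F4 is MIDI 65 + 2 = 67 (G4). On the Gb3 string (open MIDI 54), that pitch is 67 − 54 = fret 13.

13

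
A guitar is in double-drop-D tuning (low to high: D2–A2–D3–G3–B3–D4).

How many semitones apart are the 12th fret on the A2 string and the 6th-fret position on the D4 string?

A2 at fret 12 → A3 (MIDI 57); D4 at fret 6 → G#4 (MIDI 68).
57 − 68 = -11, so the two pitches are 11 semitones apart, with G#4 the higher.

11 semitones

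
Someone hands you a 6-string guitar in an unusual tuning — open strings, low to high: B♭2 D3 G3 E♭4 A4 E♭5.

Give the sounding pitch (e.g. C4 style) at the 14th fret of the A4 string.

Each fret is one semitone, so A4 + 14 = B5.

B5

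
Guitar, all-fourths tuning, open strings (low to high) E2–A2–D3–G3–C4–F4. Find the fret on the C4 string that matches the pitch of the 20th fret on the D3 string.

10

Fret 20 on D3 is MIDI 50 + 20 = 70 (A#4). On the C4 string (open MIDI 60), that pitch is 70 − 60 = fret 10.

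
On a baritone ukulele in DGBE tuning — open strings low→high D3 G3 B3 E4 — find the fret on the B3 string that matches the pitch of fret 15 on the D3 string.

D3 at fret 15 is D3 + 15 semitones = F4.
The open B3 string is 9 semitones above the open D3, so the same pitch on the B3 string lies at fret 15 − 9 = 6.

6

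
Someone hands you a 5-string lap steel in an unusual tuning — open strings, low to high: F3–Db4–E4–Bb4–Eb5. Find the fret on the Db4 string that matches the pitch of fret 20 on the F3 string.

12

F3 at fret 20 is F3 + 20 semitones = Db5.
The open Db4 string is 8 semitones above the open F3, so the same pitch on the Db4 string lies at fret 20 − 8 = 12.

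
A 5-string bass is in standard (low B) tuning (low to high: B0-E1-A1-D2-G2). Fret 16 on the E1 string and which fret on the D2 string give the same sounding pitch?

Fret 16 on E1 is MIDI 28 + 16 = 44 (G♯2). On the D2 string (open MIDI 38), that pitch is 44 − 38 = fret 6.

6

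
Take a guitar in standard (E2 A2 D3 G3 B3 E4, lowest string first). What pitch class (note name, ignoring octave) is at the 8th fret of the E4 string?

Each fret is one semitone, so E4 + 8 = C.

C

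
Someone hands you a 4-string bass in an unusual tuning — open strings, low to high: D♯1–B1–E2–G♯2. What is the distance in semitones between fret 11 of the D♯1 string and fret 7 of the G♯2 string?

D♯1 at fret 11 → D2 (MIDI 38); G♯2 at fret 7 → D♯3 (MIDI 51).
38 − 51 = -13, so the two pitches are 13 semitones apart, with D♯3 the higher.

13 semitones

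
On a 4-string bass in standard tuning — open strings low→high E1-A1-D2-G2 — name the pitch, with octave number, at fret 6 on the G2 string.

C#3

Each fret is one semitone, so G2 + 6 = C#3.
(Equivalently spelled Db3.)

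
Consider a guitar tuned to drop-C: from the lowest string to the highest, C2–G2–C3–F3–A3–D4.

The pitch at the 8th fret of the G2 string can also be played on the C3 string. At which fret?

3

Fret 8 on G2 is MIDI 43 + 8 = 51 (D#3). On the C3 string (open MIDI 48), that pitch is 51 − 48 = fret 3.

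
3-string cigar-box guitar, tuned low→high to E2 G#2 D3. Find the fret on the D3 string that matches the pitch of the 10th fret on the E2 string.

Fret 10 on E2 is MIDI 40 + 10 = 50 (D3). On the D3 string (open MIDI 50), that pitch is 50 − 50 = fret 0.

0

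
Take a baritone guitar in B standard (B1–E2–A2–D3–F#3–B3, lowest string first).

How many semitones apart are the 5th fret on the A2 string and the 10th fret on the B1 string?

A2 at fret 5 → D3 (MIDI 50); B1 at fret 10 → A2 (MIDI 45).
50 − 45 = 5, so the two pitches are 5 semitones apart, with D3 the higher.

5 semitones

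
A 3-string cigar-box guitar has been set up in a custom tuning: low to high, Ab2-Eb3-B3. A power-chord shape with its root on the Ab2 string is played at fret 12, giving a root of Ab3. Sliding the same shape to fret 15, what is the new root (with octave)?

Moving from fret 12 to fret 15 shifts the root by 3 semitones.
Ab3 up 3 semitones is B3.

B3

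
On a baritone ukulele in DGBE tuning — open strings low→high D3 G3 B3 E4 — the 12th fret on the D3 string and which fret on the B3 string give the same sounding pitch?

Fret 12 on D3 is MIDI 50 + 12 = 62 (D4). On the B3 string (open MIDI 59), that pitch is 62 − 59 = fret 3.

3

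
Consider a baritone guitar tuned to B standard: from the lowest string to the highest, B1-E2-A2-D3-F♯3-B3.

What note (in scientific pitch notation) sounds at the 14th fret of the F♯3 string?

The open F♯3 string plus 14 semitones: F#–G–G#–A–…–F#–G–G#.
The walk passes from B into C once, so the octave number goes from 3 to 4.
(Equivalently spelled A♭4.)

G♯4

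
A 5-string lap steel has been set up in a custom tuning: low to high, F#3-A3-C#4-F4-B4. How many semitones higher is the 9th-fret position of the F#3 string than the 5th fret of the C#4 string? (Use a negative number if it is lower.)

-3 semitones

F#3 at fret 9 → D#4 (MIDI 63); C#4 at fret 5 → F#4 (MIDI 66).
63 − 66 = -3, so the two pitches are 3 semitones apart.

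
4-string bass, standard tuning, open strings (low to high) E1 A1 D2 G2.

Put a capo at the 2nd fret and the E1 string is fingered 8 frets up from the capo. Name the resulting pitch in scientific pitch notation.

The capo raises the open E1 by 2 semitones to F♯1; fretting 8 more gives E1 + 2 + 8 = E1 + 10 semitones = D2.

D2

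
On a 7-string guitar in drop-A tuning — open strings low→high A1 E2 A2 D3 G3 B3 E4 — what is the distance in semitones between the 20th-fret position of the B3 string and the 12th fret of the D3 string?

B3 at fret 20 → G5 (MIDI 79); D3 at fret 12 → D4 (MIDI 62).
79 − 62 = 17, so the two pitches are 17 semitones apart, with G5 the higher.

17 semitones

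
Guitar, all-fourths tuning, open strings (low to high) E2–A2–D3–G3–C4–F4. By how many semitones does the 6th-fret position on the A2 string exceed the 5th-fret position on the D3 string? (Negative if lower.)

-4 semitones

A2 at fret 6 → D#3 (MIDI 51); D3 at fret 5 → G3 (MIDI 55).
51 − 55 = -4, so the two pitches are 4 semitones apart.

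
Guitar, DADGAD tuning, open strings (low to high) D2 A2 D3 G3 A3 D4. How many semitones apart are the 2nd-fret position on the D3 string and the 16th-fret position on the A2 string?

9 semitones

D3 at fret 2 → E3 (MIDI 52); A2 at fret 16 → C#4 (MIDI 61).
52 − 61 = -9, so the two pitches are 9 semitones apart, with C#4 the higher.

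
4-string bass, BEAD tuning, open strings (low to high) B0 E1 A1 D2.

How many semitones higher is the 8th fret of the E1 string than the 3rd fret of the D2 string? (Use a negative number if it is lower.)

E1 at fret 8 → C2 (MIDI 36); D2 at fret 3 → F2 (MIDI 41).
36 − 41 = -5, so the two pitches are 5 semitones apart.

-5 semitones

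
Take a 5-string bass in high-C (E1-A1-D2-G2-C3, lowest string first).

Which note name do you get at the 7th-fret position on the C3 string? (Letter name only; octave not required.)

G

C3 is MIDI 48. Adding 7 gives 55; 55 mod 12 = 7, i.e. G.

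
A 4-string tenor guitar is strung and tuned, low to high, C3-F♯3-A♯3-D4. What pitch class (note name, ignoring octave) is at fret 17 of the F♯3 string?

F♯3 is MIDI 54. Adding 17 gives 71; 71 mod 12 = 11, i.e. B.

B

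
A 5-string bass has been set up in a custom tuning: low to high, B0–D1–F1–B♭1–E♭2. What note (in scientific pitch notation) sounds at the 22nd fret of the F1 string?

The open F1 string plus 22 semitones: F–Gb–G–Ab–…–Db–D–Eb.
The walk passes from B into C 2 times, so the octave number goes from 1 to 3.
(Equivalently spelled D♯3.)

E♭3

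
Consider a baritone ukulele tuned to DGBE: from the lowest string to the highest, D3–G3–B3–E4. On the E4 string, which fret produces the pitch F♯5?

F♯5 is 14 semitones above the open E4 (E–F–F#–G–…–E–F–F#), so it sits at fret 14.

14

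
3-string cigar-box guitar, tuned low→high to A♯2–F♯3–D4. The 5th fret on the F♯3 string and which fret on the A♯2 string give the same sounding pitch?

13

F♯3 at fret 5 is F♯3 + 5 semitones = B3.
The open A♯2 string is 8 semitones below the open F♯3, so the same pitch on the A♯2 string lies at fret 5 + 8 = 13.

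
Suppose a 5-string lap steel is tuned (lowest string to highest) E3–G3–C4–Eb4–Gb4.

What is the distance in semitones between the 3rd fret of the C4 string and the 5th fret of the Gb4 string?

C4 at fret 3 → Eb4 (MIDI 63); Gb4 at fret 5 → B4 (MIDI 71).
63 − 71 = -8, so the two pitches are 8 semitones apart, with B4 the higher.

8 semitones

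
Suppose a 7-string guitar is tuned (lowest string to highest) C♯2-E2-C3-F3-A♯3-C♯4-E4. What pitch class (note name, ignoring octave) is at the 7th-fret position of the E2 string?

B

Each fret is one semitone, so E2 + 7 = B.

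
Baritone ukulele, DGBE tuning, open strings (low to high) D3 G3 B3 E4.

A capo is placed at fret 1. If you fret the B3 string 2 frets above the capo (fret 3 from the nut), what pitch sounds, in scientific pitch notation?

The capo raises the open B3 by 1 semitone to C4; fretting 2 more gives B3 + 1 + 2 = B3 + 3 semitones = D4.

D4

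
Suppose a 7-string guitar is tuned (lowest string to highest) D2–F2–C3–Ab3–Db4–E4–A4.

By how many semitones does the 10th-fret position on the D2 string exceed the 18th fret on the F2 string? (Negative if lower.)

-11 semitones

D2 at fret 10 → C3 (MIDI 48); F2 at fret 18 → B3 (MIDI 59).
48 − 59 = -11, so the two pitches are 11 semitones apart.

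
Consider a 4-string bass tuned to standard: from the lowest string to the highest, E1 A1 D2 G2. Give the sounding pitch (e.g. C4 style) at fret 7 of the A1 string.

E2

Each fret is one semitone, so A1 + 7 = E2.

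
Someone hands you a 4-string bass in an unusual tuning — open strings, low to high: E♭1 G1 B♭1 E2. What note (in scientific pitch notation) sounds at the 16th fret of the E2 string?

A♭3

Each fret is one semitone, so E2 + 16 = A♭3.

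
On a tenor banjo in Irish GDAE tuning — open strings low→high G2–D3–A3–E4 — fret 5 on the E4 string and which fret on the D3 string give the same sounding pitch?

Fret 5 on E4 is MIDI 64 + 5 = 69 (A4). On the D3 string (open MIDI 50), that pitch is 69 − 50 = fret 19.

19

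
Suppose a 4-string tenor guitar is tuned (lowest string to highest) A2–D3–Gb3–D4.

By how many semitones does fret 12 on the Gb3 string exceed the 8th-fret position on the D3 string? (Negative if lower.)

Gb3 at fret 12 → Gb4 (MIDI 66); D3 at fret 8 → Bb3 (MIDI 58).
66 − 58 = 8, so the two pitches are 8 semitones apart.

8 semitones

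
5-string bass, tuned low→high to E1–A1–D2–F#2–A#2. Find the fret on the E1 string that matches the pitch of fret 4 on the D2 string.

14

D2 at fret 4 is D2 + 4 semitones = F#2.
The open E1 string is 10 semitones below the open D2, so the same pitch on the E1 string lies at fret 4 + 10 = 14.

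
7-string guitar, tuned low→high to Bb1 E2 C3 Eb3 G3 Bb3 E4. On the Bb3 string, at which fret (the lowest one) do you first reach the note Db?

From Bb3, count semitones up the chromatic scale until reaching Db: Bb–B–C–Db — 3 steps.

3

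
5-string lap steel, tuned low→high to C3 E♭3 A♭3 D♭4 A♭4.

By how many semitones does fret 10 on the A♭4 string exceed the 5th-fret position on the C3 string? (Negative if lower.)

A♭4 at fret 10 → G♭5 (MIDI 78); C3 at fret 5 → F3 (MIDI 53).
78 − 53 = 25, so the two pitches are 25 semitones apart.

25 semitones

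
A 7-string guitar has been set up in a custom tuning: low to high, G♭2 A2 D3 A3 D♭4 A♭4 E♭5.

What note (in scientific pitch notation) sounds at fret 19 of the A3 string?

E5

Each fret is one semitone, so A3 + 19 = E5.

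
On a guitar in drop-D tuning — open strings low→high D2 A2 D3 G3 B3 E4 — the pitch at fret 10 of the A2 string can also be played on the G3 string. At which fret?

Fret 10 on A2 is MIDI 45 + 10 = 55 (G3). On the G3 string (open MIDI 55), that pitch is 55 − 55 = fret 0.

0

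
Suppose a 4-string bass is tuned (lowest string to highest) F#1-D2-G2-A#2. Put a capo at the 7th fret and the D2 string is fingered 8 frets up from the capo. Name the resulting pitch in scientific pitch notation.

The capo raises the open D2 by 7 semitones to A2; fretting 8 more gives D2 + 7 + 8 = D2 + 15 semitones = F3.

F3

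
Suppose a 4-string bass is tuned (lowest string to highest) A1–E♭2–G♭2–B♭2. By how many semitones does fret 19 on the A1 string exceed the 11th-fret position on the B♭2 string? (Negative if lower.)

A1 at fret 19 → E3 (MIDI 52); B♭2 at fret 11 → A3 (MIDI 57).
52 − 57 = -5, so the two pitches are 5 semitones apart.

-5 semitones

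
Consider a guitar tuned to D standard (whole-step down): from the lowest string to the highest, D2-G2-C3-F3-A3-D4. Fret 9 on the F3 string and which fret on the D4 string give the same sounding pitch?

Fret 9 on F3 is MIDI 53 + 9 = 62 (D4). On the D4 string (open MIDI 62), that pitch is 62 − 62 = fret 0.

0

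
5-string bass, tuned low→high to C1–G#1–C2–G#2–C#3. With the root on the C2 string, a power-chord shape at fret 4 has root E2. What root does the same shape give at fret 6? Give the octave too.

F#2

Moving from fret 4 to fret 6 shifts the root by 2 semitones.
E2 up 2 semitones is F#2.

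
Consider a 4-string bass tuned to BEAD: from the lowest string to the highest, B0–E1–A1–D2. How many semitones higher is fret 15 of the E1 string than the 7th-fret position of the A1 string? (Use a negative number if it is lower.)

3 semitones

E1 at fret 15 → G2 (MIDI 43); A1 at fret 7 → E2 (MIDI 40).
43 − 40 = 3, so the two pitches are 3 semitones apart.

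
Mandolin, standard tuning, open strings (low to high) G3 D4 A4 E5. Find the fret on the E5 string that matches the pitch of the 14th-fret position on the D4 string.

0

D4 at fret 14 is D4 + 14 semitones = E5.
The open E5 string is 14 semitones above the open D4, so the same pitch on the E5 string lies at fret 14 − 14 = 0.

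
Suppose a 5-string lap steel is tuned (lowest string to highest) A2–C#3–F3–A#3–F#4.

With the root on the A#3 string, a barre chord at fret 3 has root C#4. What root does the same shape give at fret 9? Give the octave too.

G4

Moving from fret 3 to fret 9 shifts the root by 6 semitones.
C#4 up 6 semitones is G4.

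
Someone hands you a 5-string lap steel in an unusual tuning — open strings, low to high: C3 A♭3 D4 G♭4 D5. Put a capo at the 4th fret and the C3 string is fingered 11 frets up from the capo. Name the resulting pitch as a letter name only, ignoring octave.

The capo raises the open C3 by 4 semitones to E3; fretting 11 more gives C3 + 4 + 11 = C3 + 15 semitones, landing on E♭.
(Also written D♯.)

E♭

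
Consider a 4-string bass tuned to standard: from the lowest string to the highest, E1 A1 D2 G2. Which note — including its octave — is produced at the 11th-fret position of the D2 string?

C#3

D2 is MIDI 38. Adding 11 gives 49, which is C#3.
(Equivalently spelled Db3.)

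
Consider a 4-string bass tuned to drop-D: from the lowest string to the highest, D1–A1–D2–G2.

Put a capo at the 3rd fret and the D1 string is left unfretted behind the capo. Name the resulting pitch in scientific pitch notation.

The capo raises the open D1 by 3 semitones to F1; fretting 0 more gives D1 + 3 + 0 = D1 + 3 semitones = F1.

F1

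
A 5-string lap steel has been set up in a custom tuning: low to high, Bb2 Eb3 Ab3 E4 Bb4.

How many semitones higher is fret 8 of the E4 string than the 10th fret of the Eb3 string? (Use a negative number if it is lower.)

E4 at fret 8 → C5 (MIDI 72); Eb3 at fret 10 → Db4 (MIDI 61).
72 − 61 = 11, so the two pitches are 11 semitones apart.

11 semitones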